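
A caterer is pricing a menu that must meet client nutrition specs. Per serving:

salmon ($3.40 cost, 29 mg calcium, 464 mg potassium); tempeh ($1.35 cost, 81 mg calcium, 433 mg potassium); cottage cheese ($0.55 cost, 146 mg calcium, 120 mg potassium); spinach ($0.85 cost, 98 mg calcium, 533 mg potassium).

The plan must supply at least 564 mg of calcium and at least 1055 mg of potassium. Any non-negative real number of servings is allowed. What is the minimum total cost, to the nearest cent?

$2.75

With two linear requirements the optimum uses one or two foods; enumerate the corners.
salmon only: max(564/29, 1055/464) = 19.45 servings → $66.12.
tempeh only: max(564/81, 1055/433) = 6.963 servings → $9.40.
cottage cheese only: max(564/146, 1055/120) = 8.792 servings → $4.84.
spinach only: max(564/98, 1055/533) = 5.755 servings → $4.89.
salmon + tempeh: intersection lies outside the first quadrant.
salmon + cottage cheese with both tight: 1.344 servings and 3.596 servings → $6.55.
salmon + spinach with both targets exact would need a negative amount; discard.
tempeh + cottage cheese with both tight: 1.614 servings and 2.968 servings → $3.81.
tempeh + spinach: intersection lies outside the first quadrant.
cottage cheese + spinach with both tight: 2.986 servings and 1.307 servings → $2.75.
So the least-cost plan costs $2.75.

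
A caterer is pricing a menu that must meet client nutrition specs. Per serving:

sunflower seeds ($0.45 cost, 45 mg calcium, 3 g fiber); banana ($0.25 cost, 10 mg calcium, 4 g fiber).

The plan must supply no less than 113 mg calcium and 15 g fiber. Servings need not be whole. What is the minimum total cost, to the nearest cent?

$1.47

An LP optimum is at a vertex; with two nutrient constraints at most two foods are used. Check each candidate.
sunflower seeds only: max(113/45, 15/3) = 5 servings → $2.25.
banana only: max(113/10, 15/4) = 11.3 servings → $2.83.
sunflower seeds + banana with both tight: 2.013 servings and 2.24 servings → $1.47.
Cheapest feasible corner: $1.47.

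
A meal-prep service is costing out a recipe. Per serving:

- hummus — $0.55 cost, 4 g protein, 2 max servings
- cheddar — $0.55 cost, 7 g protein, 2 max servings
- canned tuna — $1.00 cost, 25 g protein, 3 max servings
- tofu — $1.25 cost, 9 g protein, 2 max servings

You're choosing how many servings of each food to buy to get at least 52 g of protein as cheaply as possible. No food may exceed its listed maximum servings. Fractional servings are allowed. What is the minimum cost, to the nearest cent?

$2.08

Cost per g of protein: canned tuna $0.0400, cheddar $0.0786, hummus $0.1375, tofu $0.1389.
Take 2.08 servings of canned tuna: +52.0 g protein for $2.08 (total $2.08, still need 0.0 g).
Greedy by cheapest-per-g is optimal for a single linear constraint, so the minimum cost is $2.08.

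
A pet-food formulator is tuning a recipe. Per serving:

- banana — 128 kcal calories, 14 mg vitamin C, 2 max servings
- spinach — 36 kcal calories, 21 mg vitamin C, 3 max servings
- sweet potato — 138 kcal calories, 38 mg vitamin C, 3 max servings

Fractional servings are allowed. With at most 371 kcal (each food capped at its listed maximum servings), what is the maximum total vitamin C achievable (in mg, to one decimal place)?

135.4 mg

Vitamin C per kcal: spinach 0.5833, sweet potato 0.2754, banana 0.1094.
Take 3 servings of spinach: uses 108 kcal, +63.0 mg vitamin C (running total 63.0 mg).
Take 1.906 servings of sweet potato: uses 263 kcal, +72.4 mg vitamin C (running total 135.4 mg).
Greedy by best ratio exhausts the calories allowance optimally: 135.4 mg.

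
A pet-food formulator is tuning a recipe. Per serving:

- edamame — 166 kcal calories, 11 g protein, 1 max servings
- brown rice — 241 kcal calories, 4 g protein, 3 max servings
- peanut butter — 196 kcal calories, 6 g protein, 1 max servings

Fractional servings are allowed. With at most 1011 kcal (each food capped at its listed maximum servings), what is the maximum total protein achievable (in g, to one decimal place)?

27.8 g

Protein per kcal: edamame 0.06627, peanut butter 0.03061, brown rice 0.0166.
Take 1 serving of edamame: uses 166 kcal, +11.0 g protein (running total 11.0 g).
Take 1 serving of peanut butter: uses 196 kcal, +6.0 g protein (running total 17.0 g).
Take 2.693 servings of brown rice: uses 649 kcal, +10.8 g protein (running total 27.8 g).
Greedy by best ratio exhausts the calories allowance optimally: 27.8 g.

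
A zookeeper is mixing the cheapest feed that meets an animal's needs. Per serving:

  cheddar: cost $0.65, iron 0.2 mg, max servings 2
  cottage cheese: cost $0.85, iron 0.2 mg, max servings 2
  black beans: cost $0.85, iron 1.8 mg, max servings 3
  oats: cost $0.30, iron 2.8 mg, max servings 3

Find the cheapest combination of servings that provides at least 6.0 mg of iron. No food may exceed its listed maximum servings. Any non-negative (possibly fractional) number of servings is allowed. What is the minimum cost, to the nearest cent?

Cost per mg of iron: oats $0.1071, black beans $0.4722, cheddar $3.2500, cottage cheese $4.2500.
Take 2.143 servings of oats: +6.0 mg iron for $0.64 (total $0.64, still need 0.0 mg).
Greedy by cheapest-per-mg is optimal for a single linear constraint, so the minimum cost is $0.64.

$0.64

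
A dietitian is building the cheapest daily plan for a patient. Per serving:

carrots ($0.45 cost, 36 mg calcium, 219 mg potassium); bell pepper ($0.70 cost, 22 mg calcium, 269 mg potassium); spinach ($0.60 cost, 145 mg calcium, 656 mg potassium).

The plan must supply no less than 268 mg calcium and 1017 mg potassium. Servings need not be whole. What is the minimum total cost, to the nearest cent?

$1.11

carrots only: max(268/36, 1017/219) = 7.444 servings → $3.35.
bell pepper only: max(268/22, 1017/269) = 12.18 servings → $8.53.
spinach only: max(268/145, 1017/656) = 1.848 servings → $1.11.
carrots + bell pepper: intersection lies outside the first quadrant.
carrots + spinach: the both-tight solution has a negative serving — not a feasible corner.
bell pepper + spinach: the both-tight solution has a negative serving — not a feasible corner.
So the least-cost plan costs $1.11.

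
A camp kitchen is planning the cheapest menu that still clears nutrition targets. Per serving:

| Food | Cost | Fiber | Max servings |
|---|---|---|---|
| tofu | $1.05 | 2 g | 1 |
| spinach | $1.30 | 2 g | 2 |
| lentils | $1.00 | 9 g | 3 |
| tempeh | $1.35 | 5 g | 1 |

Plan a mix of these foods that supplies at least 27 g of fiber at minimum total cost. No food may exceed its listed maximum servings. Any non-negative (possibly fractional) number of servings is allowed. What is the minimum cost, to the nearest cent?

Cost per g of fiber: lentils $0.1111, tempeh $0.2700, tofu $0.5250, spinach $0.6500.
Take 3 servings of lentils: +27.0 g fiber for $3.00 (total $3.00, still need 0.0 g).
Greedy by cheapest-per-g is optimal for a single linear constraint, so the minimum cost is $3.00.

$3.00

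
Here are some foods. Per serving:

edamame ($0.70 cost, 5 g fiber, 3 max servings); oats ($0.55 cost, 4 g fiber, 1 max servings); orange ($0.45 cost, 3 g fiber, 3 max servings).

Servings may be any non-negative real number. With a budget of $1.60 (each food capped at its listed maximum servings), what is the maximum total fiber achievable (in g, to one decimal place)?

Fiber per dollar: oats 7.273, edamame 7.143, orange 6.667.
Take 1 serving of oats: spends $0.55, +4.0 g fiber (running total 4.0 g).
Take 1.5 servings of edamame: spends $1.05, +7.5 g fiber (running total 11.5 g).
Greedy by best ratio exhausts the cost allowance optimally: 11.5 g.

11.5 g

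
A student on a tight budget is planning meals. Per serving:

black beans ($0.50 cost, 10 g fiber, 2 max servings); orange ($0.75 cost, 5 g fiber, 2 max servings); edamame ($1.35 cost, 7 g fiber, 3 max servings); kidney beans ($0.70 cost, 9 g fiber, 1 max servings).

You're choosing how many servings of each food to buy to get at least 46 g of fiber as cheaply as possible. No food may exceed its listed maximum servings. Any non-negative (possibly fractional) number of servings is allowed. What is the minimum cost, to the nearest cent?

$4.55

Cost per g of fiber: black beans $0.0500, kidney beans $0.0778, orange $0.1500, edamame $0.1929.
Take 2 servings of black beans: +20.0 g fiber for $1.00 (total $1.00, still need 26.0 g).
Take 1 serving of kidney beans: +9.0 g fiber for $0.70 (total $1.70, still need 17.0 g).
Take 2 servings of orange: +10.0 g fiber for $1.50 (total $3.20, still need 7.0 g).
Take 1 serving of edamame: +7.0 g fiber for $1.35 (total $4.55, still need 0.0 g).
Filling from the cheapest source first is optimal under one linear minimum: $4.55.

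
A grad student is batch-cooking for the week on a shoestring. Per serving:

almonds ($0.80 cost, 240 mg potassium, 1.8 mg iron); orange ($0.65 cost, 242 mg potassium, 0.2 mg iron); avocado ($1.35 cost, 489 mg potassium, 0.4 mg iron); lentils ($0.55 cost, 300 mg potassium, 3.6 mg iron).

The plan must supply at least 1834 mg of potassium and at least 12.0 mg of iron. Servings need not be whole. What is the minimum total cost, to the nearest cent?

With two linear requirements the optimum uses one or two foods; enumerate the corners.
almonds only: max(1834/240, 12.0/1.8) = 7.642 servings → $6.11.
orange only: max(1834/242, 12.0/0.2) = 60 servings → $39.00.
avocado only: max(1834/489, 12.0/0.4) = 30 servings → $40.50.
lentils only: max(1834/300, 12.0/3.6) = 6.113 servings → $3.36.
almonds + orange with both tight: 6.546 servings and 1.087 servings → $5.94.
almonds + avocado with both tight: 6.547 servings and 0.5371 servings → $5.96.
almonds + lentils: the both-tight solution has a negative serving — not a feasible corner.
orange + avocado: intersection lies outside the first quadrant.
orange + lentils with both tight: 3.701 servings and 3.128 servings → $4.13.
avocado + lentils with both tight: 1.83 servings and 3.13 servings → $4.19.
Cheapest feasible corner: $3.36.

$3.36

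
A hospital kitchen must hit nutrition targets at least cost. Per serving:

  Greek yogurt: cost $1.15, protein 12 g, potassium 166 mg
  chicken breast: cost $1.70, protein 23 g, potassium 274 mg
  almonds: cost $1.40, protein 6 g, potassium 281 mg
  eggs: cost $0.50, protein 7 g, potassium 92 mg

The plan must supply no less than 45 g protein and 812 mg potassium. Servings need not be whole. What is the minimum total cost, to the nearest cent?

A basic optimal solution has at most two foods positive. Try each food alone and each pair with both targets met exactly.
Greek yogurt only: max(45/12, 812/166) = 4.892 servings → $5.63.
chicken breast only: max(45/23, 812/274) = 2.964 servings → $5.04.
almonds only: max(45/6, 812/281) = 7.5 servings → $10.50.
eggs only: max(45/7, 812/92) = 8.826 servings → $4.41.
Greek yogurt + chicken breast: intersection lies outside the first quadrant.
Greek yogurt + almonds with both tight: 3.271 servings and 0.9571 servings → $5.10.
Greek yogurt + eggs: intersection lies outside the first quadrant.
chicken breast + almonds with both tight: 1.613 servings and 1.317 servings → $4.59.
chicken breast + eggs with both targets exact would need a negative amount; discard.
almonds + eggs with both tight: 1.091 servings and 5.493 servings → $4.27.
So the least-cost plan costs $4.27.

$4.27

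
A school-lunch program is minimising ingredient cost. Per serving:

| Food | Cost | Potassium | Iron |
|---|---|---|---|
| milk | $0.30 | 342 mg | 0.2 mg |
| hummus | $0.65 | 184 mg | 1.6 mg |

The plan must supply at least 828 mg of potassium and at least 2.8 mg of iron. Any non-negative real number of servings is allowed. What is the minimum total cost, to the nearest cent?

This is a tiny linear program; its minimum lies at a vertex of the feasible set. List the vertices and price them.
milk only: max(828/342, 2.8/0.2) = 14 servings → $4.20.
hummus only: max(828/184, 2.8/1.6) = 4.5 servings → $2.92.
milk + hummus with both tight: 1.586 servings and 1.552 servings → $1.48.
The minimum over all feasible corners is $1.48.

$1.48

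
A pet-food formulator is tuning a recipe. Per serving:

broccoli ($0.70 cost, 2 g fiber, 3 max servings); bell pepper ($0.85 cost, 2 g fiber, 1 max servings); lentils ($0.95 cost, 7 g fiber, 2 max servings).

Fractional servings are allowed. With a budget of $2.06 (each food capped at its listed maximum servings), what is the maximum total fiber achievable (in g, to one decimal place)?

Fiber per dollar: lentils 7.368, broccoli 2.857, bell pepper 2.353.
Take 2 servings of lentils: spends $1.90, +14.0 g fiber (running total 14.0 g).
Take 0.2286 servings of broccoli: spends $0.16, +0.5 g fiber (running total 14.5 g).
Greedy by best ratio exhausts the cost allowance optimally: 14.5 g.

14.5 g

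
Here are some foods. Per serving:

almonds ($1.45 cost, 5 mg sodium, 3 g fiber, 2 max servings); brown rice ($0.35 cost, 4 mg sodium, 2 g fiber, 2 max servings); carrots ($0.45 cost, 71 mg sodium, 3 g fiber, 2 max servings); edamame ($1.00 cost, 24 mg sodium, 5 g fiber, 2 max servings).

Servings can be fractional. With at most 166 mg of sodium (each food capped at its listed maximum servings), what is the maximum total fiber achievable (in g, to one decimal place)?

24.2 g

Fiber per mg sodium: almonds 0.6, brown rice 0.5, edamame 0.2083, carrots 0.04225.
Take 2 servings of almonds: uses 10 mg sodium, +6.0 g fiber (running total 6.0 g).
Take 2 servings of brown rice: uses 8 mg sodium, +4.0 g fiber (running total 10.0 g).
Take 2 servings of edamame: uses 48 mg sodium, +10.0 g fiber (running total 20.0 g).
Take 1.408 servings of carrots: uses 100 mg sodium, +4.2 g fiber (running total 24.2 g).
Greedy by best ratio exhausts the sodium allowance optimally: 24.2 g.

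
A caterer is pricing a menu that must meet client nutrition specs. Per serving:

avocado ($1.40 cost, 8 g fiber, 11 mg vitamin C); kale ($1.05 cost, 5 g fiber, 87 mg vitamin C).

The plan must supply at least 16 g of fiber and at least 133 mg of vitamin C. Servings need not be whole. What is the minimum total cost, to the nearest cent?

$3.04

The cheapest plan sits at a corner of the feasible region — with two constraints it uses at most two foods.
avocado only: max(16/8, 133/11) = 12.09 servings → $16.93.
kale only: max(16/5, 133/87) = 3.2 servings → $3.36.
avocado + kale with both tight: 1.134 servings and 1.385 servings → $3.04.
So the least-cost plan costs $3.04.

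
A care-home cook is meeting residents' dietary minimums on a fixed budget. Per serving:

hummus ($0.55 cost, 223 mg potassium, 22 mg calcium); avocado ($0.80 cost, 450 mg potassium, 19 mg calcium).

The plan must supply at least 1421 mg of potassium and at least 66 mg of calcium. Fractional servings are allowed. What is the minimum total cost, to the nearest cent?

$2.60

With two linear requirements the optimum uses one or two foods; enumerate the corners.
hummus only: max(1421/223, 66/22) = 6.372 servings → $3.50.
avocado only: max(1421/450, 66/19) = 3.474 servings → $2.78.
hummus + avocado with both tight: 0.477 servings and 2.921 servings → $2.60.
So the least-cost plan costs $2.60.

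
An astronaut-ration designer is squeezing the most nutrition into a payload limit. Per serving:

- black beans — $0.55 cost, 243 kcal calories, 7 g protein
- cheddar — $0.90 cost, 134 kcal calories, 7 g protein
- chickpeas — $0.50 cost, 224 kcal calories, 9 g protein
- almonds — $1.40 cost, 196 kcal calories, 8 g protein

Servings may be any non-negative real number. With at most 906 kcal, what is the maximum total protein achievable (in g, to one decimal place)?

Protein per kcal: cheddar 0.05224, almonds 0.04082, chickpeas 0.04018, black beans 0.02881.
With no serving limits, spend the whole calories allowance on cheddar: 906 kcal / 134 kcal × 7 g = 47.3 g.

47.3 g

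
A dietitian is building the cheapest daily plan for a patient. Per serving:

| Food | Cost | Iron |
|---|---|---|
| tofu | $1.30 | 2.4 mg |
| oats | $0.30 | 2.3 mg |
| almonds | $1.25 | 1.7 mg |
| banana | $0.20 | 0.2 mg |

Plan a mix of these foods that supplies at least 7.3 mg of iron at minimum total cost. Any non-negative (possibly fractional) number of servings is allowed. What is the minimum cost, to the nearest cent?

$0.95

Cost per mg of iron: oats $0.1304, tofu $0.5417, almonds $0.7353, banana $1.0000.
With no serving limits, use only oats: 7.3 mg / 2.3 mg = 3.174 servings × $0.30 = $0.95.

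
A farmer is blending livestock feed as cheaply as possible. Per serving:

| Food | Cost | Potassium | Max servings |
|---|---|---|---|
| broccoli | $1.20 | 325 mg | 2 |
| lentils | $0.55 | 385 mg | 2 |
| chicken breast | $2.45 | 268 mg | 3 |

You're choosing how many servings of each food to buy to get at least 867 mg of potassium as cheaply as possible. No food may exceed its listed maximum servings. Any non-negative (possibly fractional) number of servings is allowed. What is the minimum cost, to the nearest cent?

$1.46

Cost per mg of potassium: lentils $0.0014, broccoli $0.0037, chicken breast $0.0091.
Take 2 servings of lentils: +770.0 mg potassium for $1.10 (total $1.10, still need 97.0 mg).
Take 0.2985 servings of broccoli: +97.0 mg potassium for $0.36 (total $1.46, still need 0.0 mg).
Greedy by cheapest-per-mg is optimal for a single linear constraint, so the minimum cost is $1.46.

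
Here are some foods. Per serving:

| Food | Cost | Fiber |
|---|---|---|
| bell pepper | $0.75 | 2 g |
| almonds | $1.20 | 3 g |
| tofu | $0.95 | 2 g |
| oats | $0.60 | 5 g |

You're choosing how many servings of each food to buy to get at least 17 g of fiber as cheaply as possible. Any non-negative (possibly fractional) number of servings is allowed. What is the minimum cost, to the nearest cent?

$2.04

Cost per g of fiber: oats $0.1200, bell pepper $0.3750, almonds $0.4000, tofu $0.4750.
With no serving limits, use only oats: 17 g / 5 g = 3.4 servings × $0.60 = $2.04.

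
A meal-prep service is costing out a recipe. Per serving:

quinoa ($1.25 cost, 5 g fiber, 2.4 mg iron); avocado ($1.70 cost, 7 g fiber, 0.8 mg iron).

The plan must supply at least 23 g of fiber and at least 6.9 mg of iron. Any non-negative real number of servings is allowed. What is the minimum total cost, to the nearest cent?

$5.67

At the optimum either one food covers both requirements or two foods hit both targets exactly; no other combination can be cheaper.
quinoa only: max(23/5, 6.9/2.4) = 4.6 servings → $5.75.
avocado only: max(23/7, 6.9/0.8) = 8.625 servings → $14.66.
quinoa + avocado with both tight: 2.336 servings and 1.617 servings → $5.67.
Cheapest feasible corner: $5.67.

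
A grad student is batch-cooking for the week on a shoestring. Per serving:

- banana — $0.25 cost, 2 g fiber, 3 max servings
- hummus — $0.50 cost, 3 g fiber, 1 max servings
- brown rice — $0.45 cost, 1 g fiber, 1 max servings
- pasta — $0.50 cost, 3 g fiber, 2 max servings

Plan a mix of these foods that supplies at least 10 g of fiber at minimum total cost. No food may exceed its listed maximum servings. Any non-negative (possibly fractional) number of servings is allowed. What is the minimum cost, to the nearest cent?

Cost per g of fiber: banana $0.1250, hummus $0.1667, pasta $0.1667, brown rice $0.4500.
Take 3 servings of banana: +6.0 g fiber for $0.75 (total $0.75, still need 4.0 g).
Take 1 serving of hummus: +3.0 g fiber for $0.50 (total $1.25, still need 1.0 g).
Take 0.3333 servings of pasta: +1.0 g fiber for $0.17 (total $1.42, still need 0.0 g).
Greedy by cheapest-per-g is optimal for a single linear constraint, so the minimum cost is $1.42.

$1.42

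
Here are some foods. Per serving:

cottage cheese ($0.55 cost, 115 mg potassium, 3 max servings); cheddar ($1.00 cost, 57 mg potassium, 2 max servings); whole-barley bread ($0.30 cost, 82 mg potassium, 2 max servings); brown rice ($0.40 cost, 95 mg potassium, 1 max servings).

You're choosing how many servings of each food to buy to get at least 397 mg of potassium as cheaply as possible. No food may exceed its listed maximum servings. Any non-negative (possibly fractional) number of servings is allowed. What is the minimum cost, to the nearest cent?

$1.66

Cost per mg of potassium: whole-barley bread $0.0037, brown rice $0.0042, cottage cheese $0.0048, cheddar $0.0175.
Take 2 servings of whole-barley bread: +164.0 mg potassium for $0.60 (total $0.60, still need 233.0 mg).
Take 1 serving of brown rice: +95.0 mg potassium for $0.40 (total $1.00, still need 138.0 mg).
Take 1.2 servings of cottage cheese: +138.0 mg potassium for $0.66 (total $1.66, still need 0.0 mg).
Greedy by cheapest-per-mg is optimal for a single linear constraint, so the minimum cost is $1.66.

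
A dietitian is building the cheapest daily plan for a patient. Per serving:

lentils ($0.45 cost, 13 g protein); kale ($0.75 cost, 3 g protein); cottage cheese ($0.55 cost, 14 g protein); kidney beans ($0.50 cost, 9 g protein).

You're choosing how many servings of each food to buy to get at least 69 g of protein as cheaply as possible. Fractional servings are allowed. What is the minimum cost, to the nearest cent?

$2.39

Cost per g of protein: lentils $0.0346, cottage cheese $0.0393, kidney beans $0.0556, kale $0.2500.
With no serving limits, use only lentils: 69 g / 13 g = 5.308 servings × $0.45 = $2.39.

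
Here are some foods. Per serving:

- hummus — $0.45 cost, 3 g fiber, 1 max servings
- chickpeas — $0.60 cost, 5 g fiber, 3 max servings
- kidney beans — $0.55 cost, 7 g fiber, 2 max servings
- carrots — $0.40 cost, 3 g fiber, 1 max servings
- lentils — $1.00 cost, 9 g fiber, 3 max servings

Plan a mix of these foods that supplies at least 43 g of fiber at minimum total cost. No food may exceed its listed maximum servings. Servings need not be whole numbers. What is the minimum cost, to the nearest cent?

$4.34

Cost per g of fiber: kidney beans $0.0786, lentils $0.1111, chickpeas $0.1200, carrots $0.1333, hummus $0.1500.
Take 2 servings of kidney beans: +14.0 g fiber for $1.10 (total $1.10, still need 29.0 g).
Take 3 servings of lentils: +27.0 g fiber for $3.00 (total $4.10, still need 2.0 g).
Take 0.4 servings of chickpeas: +2.0 g fiber for $0.24 (total $4.34, still need 0.0 g).
Filling from the cheapest source first is optimal under one linear minimum: $4.34.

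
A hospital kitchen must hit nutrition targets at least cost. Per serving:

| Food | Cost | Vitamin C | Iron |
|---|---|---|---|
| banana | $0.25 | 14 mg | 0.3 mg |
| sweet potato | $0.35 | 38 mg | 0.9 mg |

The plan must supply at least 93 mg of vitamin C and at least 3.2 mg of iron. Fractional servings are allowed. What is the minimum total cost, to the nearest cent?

The cheapest plan sits at a corner of the feasible region — with two constraints it uses at most two foods.
banana only: max(93/14, 3.2/0.3) = 10.67 servings → $2.67.
sweet potato only: max(93/38, 3.2/0.9) = 3.556 servings → $1.24.
banana + sweet potato: the both-tight solution has a negative serving — not a feasible corner.
The minimum over all feasible corners is $1.24.

$1.24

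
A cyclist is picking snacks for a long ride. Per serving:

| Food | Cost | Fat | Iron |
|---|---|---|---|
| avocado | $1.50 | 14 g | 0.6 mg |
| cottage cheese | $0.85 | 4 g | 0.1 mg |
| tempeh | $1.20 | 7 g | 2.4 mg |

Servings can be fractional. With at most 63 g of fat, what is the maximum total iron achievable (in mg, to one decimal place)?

Iron per g fat: tempeh 0.3429, avocado 0.04286, cottage cheese 0.025.
With no serving limits, spend the whole fat allowance on tempeh: 63 g / 7 g × 2.4 mg = 21.6 mg.

21.6 mg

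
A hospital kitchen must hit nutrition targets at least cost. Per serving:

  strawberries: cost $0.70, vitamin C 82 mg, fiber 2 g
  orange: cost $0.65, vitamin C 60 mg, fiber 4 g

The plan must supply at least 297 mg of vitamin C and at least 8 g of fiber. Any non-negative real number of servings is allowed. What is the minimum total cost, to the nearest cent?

Minimising a linear cost over {vitamin C ≥ 297, fiber ≥ 8, servings ≥ 0} — the optimum is at a vertex, using one or two foods.
strawberries only: max(297/82, 8/2) = 4 servings → $2.80.
orange only: max(297/60, 8/4) = 4.95 servings → $3.22.
strawberries + orange with both tight: 3.404 servings and 0.2981 servings → $2.58.
Cheapest feasible corner: $2.58.

$2.58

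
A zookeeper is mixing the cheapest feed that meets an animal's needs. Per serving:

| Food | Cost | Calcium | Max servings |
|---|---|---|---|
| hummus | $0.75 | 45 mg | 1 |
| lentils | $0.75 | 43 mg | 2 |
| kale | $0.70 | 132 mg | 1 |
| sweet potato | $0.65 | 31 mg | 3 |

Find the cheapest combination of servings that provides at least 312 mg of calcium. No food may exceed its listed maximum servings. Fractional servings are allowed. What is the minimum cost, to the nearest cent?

Cost per mg of calcium: kale $0.0053, hummus $0.0167, lentils $0.0174, sweet potato $0.0210.
Take 1 serving of kale: +132.0 mg calcium for $0.70 (total $0.70, still need 180.0 mg).
Take 1 serving of hummus: +45.0 mg calcium for $0.75 (total $1.45, still need 135.0 mg).
Take 2 servings of lentils: +86.0 mg calcium for $1.50 (total $2.95, still need 49.0 mg).
Take 1.581 servings of sweet potato: +49.0 mg calcium for $1.03 (total $3.98, still need 0.0 mg).
Filling from the cheapest source first is optimal under one linear minimum: $3.98.

$3.98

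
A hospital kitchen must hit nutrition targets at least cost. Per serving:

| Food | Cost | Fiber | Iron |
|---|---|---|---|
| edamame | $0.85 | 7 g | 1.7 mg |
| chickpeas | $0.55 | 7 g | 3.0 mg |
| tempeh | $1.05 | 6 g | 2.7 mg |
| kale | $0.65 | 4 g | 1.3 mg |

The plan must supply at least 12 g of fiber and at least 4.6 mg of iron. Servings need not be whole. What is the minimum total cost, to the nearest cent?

$0.94

edamame only: max(12/7, 4.6/1.7) = 2.706 servings → $2.30.
chickpeas only: max(12/7, 4.6/3.0) = 1.714 servings → $0.94.
tempeh only: max(12/6, 4.6/2.7) = 2 servings → $2.10.
kale only: max(12/4, 4.6/1.3) = 3.538 servings → $2.30.
edamame + chickpeas with both tight: 0.4176 servings and 1.297 servings → $1.07.
edamame + tempeh with both tight: 0.5517 servings and 1.356 servings → $1.89.
edamame + kale with both targets exact would need a negative amount; discard.
chickpeas + tempeh: the both-tight solution has a negative serving — not a feasible corner.
chickpeas + kale with both tight: 0.9655 servings and 1.31 servings → $1.38.
tempeh + kale with both tight: 0.9333 servings and 1.6 servings → $2.02.
The minimum over all feasible corners is $0.94.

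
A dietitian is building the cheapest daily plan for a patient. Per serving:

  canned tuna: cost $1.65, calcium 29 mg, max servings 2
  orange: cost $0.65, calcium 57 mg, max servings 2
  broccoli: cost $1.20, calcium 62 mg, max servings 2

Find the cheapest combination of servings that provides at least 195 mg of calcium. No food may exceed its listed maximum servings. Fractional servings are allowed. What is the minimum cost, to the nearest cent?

$2.87

Cost per mg of calcium: orange $0.0114, broccoli $0.0194, canned tuna $0.0569.
Take 2 servings of orange: +114.0 mg calcium for $1.30 (total $1.30, still need 81.0 mg).
Take 1.306 servings of broccoli: +81.0 mg calcium for $1.57 (total $2.87, still need 0.0 mg).
Greedy by cheapest-per-mg is optimal for a single linear constraint, so the minimum cost is $2.87.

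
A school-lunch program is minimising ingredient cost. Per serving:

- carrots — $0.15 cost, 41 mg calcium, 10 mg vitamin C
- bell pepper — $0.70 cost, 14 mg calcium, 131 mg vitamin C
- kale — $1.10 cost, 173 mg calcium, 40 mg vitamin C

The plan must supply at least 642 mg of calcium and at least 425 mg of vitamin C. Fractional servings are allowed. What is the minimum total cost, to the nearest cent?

Minimising a linear cost over {calcium ≥ 642, vitamin C ≥ 425, servings ≥ 0} — the optimum is at a vertex, using one or two foods.
carrots only: max(642/41, 425/10) = 42.5 servings → $6.38.
bell pepper only: max(642/14, 425/131) = 45.86 servings → $32.10.
kale only: max(642/173, 425/40) = 10.62 servings → $11.69.
carrots + bell pepper with both tight: 14.94 servings and 2.104 servings → $3.71.
carrots + kale: intersection lies outside the first quadrant.
bell pepper + kale with both tight: 2.165 servings and 3.536 servings → $5.40.
Cheapest feasible corner: $3.71.

$3.71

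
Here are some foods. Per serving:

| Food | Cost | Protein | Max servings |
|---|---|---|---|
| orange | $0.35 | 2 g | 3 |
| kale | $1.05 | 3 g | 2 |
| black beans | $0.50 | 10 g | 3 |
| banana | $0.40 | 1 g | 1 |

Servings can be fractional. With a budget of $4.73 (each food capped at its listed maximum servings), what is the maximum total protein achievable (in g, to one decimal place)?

Protein per dollar: black beans 20, orange 5.714, kale 2.857, banana 2.5.
Take 3 servings of black beans: spends $1.50, +30.0 g protein (running total 30.0 g).
Take 3 servings of orange: spends $1.05, +6.0 g protein (running total 36.0 g).
Take 2 servings of kale: spends $2.10, +6.0 g protein (running total 42.0 g).
Take 0.2 servings of banana: spends $0.08, +0.2 g protein (running total 42.2 g).
Greedy by best ratio exhausts the cost allowance optimally: 42.2 g.

42.2 g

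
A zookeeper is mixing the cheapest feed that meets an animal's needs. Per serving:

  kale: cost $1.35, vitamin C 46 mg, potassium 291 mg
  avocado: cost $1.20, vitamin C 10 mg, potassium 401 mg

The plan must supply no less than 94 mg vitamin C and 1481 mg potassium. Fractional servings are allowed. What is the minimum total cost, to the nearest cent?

This is a tiny linear program; its minimum lies at a vertex of the feasible set. List the vertices and price them.
kale only: max(94/46, 1481/291) = 5.089 servings → $6.87.
avocado only: max(94/10, 1481/401) = 9.4 servings → $11.28.
kale + avocado with both tight: 1.473 servings and 2.624 servings → $5.14.
So the least-cost plan costs $5.14.

$5.14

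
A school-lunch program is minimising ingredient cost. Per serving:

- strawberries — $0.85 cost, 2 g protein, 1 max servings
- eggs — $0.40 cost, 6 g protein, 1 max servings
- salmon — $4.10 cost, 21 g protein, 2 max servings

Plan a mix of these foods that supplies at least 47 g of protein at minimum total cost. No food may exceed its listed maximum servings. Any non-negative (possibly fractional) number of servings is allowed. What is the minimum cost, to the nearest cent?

Cost per g of protein: eggs $0.0667, salmon $0.1952, strawberries $0.4250.
Take 1 serving of eggs: +6.0 g protein for $0.40 (total $0.40, still need 41.0 g).
Take 1.952 servings of salmon: +41.0 g protein for $8.00 (total $8.40, still need 0.0 g).
Filling from the cheapest source first is optimal under one linear minimum: $8.40.

$8.40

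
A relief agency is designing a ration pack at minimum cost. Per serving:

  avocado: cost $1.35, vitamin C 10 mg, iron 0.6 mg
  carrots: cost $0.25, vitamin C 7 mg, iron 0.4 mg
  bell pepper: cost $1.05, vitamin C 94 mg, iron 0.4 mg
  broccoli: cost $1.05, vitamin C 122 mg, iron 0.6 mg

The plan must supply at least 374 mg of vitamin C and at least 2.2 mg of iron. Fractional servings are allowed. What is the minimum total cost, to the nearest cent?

$3.41

Compare the cost at each extreme point of the feasible region.
avocado only: max(374/10, 2.2/0.6) = 37.4 servings → $50.49.
carrots only: max(374/7, 2.2/0.4) = 53.43 servings → $13.36.
bell pepper only: max(374/94, 2.2/0.4) = 5.5 servings → $5.78.
broccoli only: max(374/122, 2.2/0.6) = 3.667 servings → $3.85.
avocado + carrots: intersection lies outside the first quadrant.
avocado + bell pepper with both tight: 1.092 servings and 3.863 servings → $5.53.
avocado + broccoli with both tight: 0.6548 servings and 3.012 servings → $4.05.
carrots + bell pepper with both tight: 1.644 servings and 3.856 servings → $4.46.
carrots + broccoli with both tight: 0.9865 servings and 3.009 servings → $3.41.
bell pepper + broccoli: intersection lies outside the first quadrant.
The minimum over all feasible corners is $3.41.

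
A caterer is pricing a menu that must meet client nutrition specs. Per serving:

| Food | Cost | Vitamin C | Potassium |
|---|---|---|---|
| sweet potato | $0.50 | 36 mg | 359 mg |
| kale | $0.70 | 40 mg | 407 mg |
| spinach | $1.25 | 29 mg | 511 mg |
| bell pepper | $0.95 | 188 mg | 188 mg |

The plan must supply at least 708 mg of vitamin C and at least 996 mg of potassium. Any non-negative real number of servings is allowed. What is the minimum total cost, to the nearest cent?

sweet potato only: max(708/36, 996/359) = 19.67 servings → $9.83.
kale only: max(708/40, 996/407) = 17.7 servings → $12.39.
spinach only: max(708/29, 996/511) = 24.41 servings → $30.52.
bell pepper only: max(708/188, 996/188) = 5.298 servings → $5.03.
sweet potato + kale with both targets exact would need a negative amount; discard.
sweet potato + spinach: the both-tight solution has a negative serving — not a feasible corner.
sweet potato + bell pepper with both tight: 0.8916 servings and 3.595 servings → $3.86.
kale + spinach with both targets exact would need a negative amount; discard.
kale + bell pepper with both tight: 0.7847 servings and 3.599 servings → $3.97.
spinach + bell pepper with both tight: 0.5975 servings and 3.674 servings → $4.24.
So the least-cost plan costs $3.86.

$3.86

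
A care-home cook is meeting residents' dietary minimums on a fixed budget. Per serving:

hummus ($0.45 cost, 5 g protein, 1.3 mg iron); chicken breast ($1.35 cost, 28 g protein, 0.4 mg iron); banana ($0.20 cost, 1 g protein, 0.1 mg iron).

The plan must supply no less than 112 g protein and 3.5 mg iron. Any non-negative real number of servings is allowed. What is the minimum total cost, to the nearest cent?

$5.72

hummus only: max(112/5, 3.5/1.3) = 22.4 servings → $10.08.
chicken breast only: max(112/28, 3.5/0.4) = 8.75 servings → $11.81.
banana only: max(112/1, 3.5/0.1) = 112 servings → $22.40.
hummus + chicken breast with both tight: 1.547 servings and 3.724 servings → $5.72.
hummus + banana with both targets exact would need a negative amount; discard.
chicken breast + banana with both tight: 3.208 servings and 22.17 servings → $8.76.
So the least-cost plan costs $5.72.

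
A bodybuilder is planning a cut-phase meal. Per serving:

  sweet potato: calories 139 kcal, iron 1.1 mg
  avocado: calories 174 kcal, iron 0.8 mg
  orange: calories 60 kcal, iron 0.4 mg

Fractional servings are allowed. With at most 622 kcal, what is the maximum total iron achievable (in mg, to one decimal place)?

4.9 mg

Iron per kcal: sweet potato 0.007914, orange 0.006667, avocado 0.004598.
With no serving limits, spend the whole calories allowance on sweet potato: 622 kcal / 139 kcal × 1.1 mg = 4.9 mg.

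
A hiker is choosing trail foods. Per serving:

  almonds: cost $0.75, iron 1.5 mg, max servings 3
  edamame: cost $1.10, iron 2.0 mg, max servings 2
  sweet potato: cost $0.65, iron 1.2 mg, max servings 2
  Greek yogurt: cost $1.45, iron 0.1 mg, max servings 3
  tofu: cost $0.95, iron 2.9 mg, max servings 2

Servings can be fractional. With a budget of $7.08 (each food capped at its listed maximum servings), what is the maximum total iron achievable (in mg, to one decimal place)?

Iron per dollar: tofu 3.053, almonds 2, sweet potato 1.846, edamame 1.818, Greek yogurt 0.06897.
Take 2 servings of tofu: spends $1.90, +5.8 mg iron (running total 5.8 mg).
Take 3 servings of almonds: spends $2.25, +4.5 mg iron (running total 10.3 mg).
Take 2 servings of sweet potato: spends $1.30, +2.4 mg iron (running total 12.7 mg).
Take 1.482 servings of edamame: spends $1.63, +3.0 mg iron (running total 15.7 mg).
Greedy by best ratio exhausts the cost allowance optimally: 15.7 mg.

15.7 mg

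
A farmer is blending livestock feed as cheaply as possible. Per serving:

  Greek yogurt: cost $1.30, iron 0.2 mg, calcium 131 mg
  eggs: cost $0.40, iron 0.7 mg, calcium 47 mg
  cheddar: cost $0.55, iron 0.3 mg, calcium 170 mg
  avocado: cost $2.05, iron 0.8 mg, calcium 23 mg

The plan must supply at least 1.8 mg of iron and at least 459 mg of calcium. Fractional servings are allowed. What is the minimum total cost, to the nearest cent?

At the optimum either one food covers both requirements or two foods hit both targets exactly; no other combination can be cheaper.
Greek yogurt only: max(1.8/0.2, 459/131) = 9 servings → $11.70.
eggs only: max(1.8/0.7, 459/47) = 9.766 servings → $3.91.
cheddar only: max(1.8/0.3, 459/170) = 6 servings → $3.30.
avocado only: max(1.8/0.8, 459/23) = 19.96 servings → $40.91.
Greek yogurt + eggs with both tight: 2.876 servings and 1.75 servings → $4.44.
Greek yogurt + cheddar: intersection lies outside the first quadrant.
Greek yogurt + avocado with both tight: 3.251 servings and 1.437 servings → $7.17.
eggs + cheddar with both tight: 1.604 servings and 2.256 servings → $1.88.
eggs + avocado with both targets exact would need a negative amount; discard.
cheddar + avocado with both tight: 2.524 servings and 1.304 servings → $4.06.
So the least-cost plan costs $1.88.

$1.88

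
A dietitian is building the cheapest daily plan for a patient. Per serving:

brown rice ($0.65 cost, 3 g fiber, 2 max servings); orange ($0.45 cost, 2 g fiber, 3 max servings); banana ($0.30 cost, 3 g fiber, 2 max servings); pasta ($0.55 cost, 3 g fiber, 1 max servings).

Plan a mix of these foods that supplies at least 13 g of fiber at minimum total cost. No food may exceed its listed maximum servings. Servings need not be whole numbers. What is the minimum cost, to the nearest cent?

Cost per g of fiber: banana $0.1000, pasta $0.1833, brown rice $0.2167, orange $0.2250.
Take 2 servings of banana: +6.0 g fiber for $0.60 (total $0.60, still need 7.0 g).
Take 1 serving of pasta: +3.0 g fiber for $0.55 (total $1.15, still need 4.0 g).
Take 1.333 servings of brown rice: +4.0 g fiber for $0.87 (total $2.02, still need 0.0 g).
Filling from the cheapest source first is optimal under one linear minimum: $2.02.

$2.02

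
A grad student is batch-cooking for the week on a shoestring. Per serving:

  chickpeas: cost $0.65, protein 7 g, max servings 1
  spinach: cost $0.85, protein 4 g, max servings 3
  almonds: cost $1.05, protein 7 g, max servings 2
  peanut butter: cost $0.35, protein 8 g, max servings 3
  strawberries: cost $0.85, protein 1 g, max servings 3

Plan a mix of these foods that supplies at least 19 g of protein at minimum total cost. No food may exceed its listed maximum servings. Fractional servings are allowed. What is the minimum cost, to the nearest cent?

Cost per g of protein: peanut butter $0.0437, chickpeas $0.0929, almonds $0.1500, spinach $0.2125, strawberries $0.8500.
Take 2.375 servings of peanut butter: +19.0 g protein for $0.83 (total $0.83, still need 0.0 g).
Greedy by cheapest-per-g is optimal for a single linear constraint, so the minimum cost is $0.83.

$0.83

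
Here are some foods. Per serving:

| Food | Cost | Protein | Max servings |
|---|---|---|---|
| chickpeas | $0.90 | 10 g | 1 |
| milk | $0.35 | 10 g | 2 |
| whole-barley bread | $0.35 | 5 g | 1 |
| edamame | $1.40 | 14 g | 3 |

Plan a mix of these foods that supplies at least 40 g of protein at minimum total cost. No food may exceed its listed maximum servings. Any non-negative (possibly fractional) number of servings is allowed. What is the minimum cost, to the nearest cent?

Cost per g of protein: milk $0.0350, whole-barley bread $0.0700, chickpeas $0.0900, edamame $0.1000.
Take 2 servings of milk: +20.0 g protein for $0.70 (total $0.70, still need 20.0 g).
Take 1 serving of whole-barley bread: +5.0 g protein for $0.35 (total $1.05, still need 15.0 g).
Take 1 serving of chickpeas: +10.0 g protein for $0.90 (total $1.95, still need 5.0 g).
Take 0.3571 servings of edamame: +5.0 g protein for $0.50 (total $2.45, still need 0.0 g).
Filling from the cheapest source first is optimal under one linear minimum: $2.45.

$2.45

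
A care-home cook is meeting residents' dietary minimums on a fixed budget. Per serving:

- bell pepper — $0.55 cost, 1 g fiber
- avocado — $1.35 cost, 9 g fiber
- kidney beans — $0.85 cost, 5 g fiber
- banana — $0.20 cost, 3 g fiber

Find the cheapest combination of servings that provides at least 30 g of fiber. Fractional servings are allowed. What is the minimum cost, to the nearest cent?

$2.00

Cost per g of fiber: banana $0.0667, avocado $0.1500, kidney beans $0.1700, bell pepper $0.5500.
With no serving limits, use only banana: 30 g / 3 g = 10 servings × $0.20 = $2.00.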